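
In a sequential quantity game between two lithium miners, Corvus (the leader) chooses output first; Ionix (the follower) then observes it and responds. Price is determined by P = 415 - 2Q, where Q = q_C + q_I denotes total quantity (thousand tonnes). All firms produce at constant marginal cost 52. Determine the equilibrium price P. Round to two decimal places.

Solve by backward induction. Given q_C, the follower Ionix maximises π_I = (415 - 2q_C - 2q_I)q_I - 52q_I.
Follower FOC: 363 - 2q_C - 4q_I = 0, so q_I(q_C) = (363 - 2q_C)/4.
The leader anticipates this reaction. Substituting into P = 415 - 2Q gives P = 467/2 - q_C, so π_C = (467/2 - q_C)q_C - 52q_C.
Maximising: ∂π_C/∂q_C = 363/2 - 2q_C = 0, giving q_C = 363/4.
Then q_I = (363 - 2·(363/4))/4 = 363/8.
Total output Q = 1089/8, so price P = 415 - 2·(1089/8) = 571/4.

142.75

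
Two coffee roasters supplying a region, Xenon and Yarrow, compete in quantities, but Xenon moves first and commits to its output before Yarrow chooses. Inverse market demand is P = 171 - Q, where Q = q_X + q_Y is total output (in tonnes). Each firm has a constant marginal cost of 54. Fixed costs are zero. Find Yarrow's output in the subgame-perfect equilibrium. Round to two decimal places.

Solve by backward induction. Given q_X, the follower Yarrow maximises π_Y = (171 - q_X - q_Y)q_Y - 54q_Y.
Setting the follower's marginal profit to zero, 117 - q_X - 2q_Y = 0, i.e. q_Y = (117 - q_X)/2.
The leader anticipates this reaction. Substituting into P = 171 - Q gives P = 225/2 - (1/2)q_X, so π_X = (225/2 - (1/2)q_X)q_X - 54q_X.
Maximising: ∂π_X/∂q_X = 117/2 - q_X = 0, giving q_X = 117/2.
Then q_Y = (117 - 117/2)/2 = 117/4.

29.25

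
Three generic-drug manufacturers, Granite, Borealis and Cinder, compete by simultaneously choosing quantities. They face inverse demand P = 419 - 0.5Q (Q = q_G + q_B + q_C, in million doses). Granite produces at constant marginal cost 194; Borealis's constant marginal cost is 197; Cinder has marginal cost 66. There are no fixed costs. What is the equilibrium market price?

Granite's profit: π_G = (419 - 0.5Q)q_G - (194q_G). Setting ∂π_G/∂q_G = 0: 225 - q_G - (1/2)(q_B + q_C) = 0.
Borealis's profit: π_B = (419 - 0.5Q)q_B - (197q_B). Setting ∂π_B/∂q_B = 0: 222 - q_B - (1/2)(q_G + q_C) = 0.
Cinder's profit: π_C = (419 - 0.5Q)q_C - (66q_C). Setting ∂π_C/∂q_C = 0: 353 - q_C - (1/2)(q_G + q_B) = 0.
Summing all 3 equations gives 800 − 2Q = 0, hence Q = 400.
Back-substituting: q_G = (225 − 200)/(1/2) = 50, q_B = (222 − 200)/(1/2) = 44, q_C = (353 − 200)/(1/2) = 306.
Total output Q = 400, so price P = 419 - (1/2)·400 = 219.

219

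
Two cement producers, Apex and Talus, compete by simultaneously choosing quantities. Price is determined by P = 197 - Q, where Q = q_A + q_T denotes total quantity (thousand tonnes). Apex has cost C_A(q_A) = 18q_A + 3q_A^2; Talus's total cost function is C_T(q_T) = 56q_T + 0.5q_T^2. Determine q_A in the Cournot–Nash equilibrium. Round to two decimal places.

Apex's profit: π_A = (197 - Q)q_A - (18q_A + 3q_A²). Setting ∂π_A/∂q_A = 0: 179 - 8q_A - (q_T) = 0.
Talus's profit: π_T = (197 - Q)q_T - (56q_T + (1/2)q_T²). Setting ∂π_T/∂q_T = 0: 141 - 3q_T - (q_A) = 0.
So q_A = (179 - q_T)/8 and q_T = (141 - q_A)/3.
Substituting one into the other gives q_A = 396/23 and q_T = 949/23.

17.22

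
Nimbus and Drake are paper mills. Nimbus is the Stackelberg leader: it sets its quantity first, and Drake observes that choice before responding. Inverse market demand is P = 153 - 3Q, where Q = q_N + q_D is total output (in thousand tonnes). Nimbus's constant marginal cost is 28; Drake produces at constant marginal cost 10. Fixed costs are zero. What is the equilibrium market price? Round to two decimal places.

Solve by backward induction. Given q_N, the follower Drake maximises π_D = (153 - 3q_N - 3q_D)q_D - 10q_D.
Setting the follower's marginal profit to zero, 143 - 3q_N - 6q_D = 0, i.e. q_D = (143 - 3q_N)/6.
The leader anticipates this reaction. Substituting into P = 153 - 3Q gives P = 163/2 - (3/2)q_N, so π_N = (163/2 - (3/2)q_N)q_N - 28q_N.
Leader FOC: 107/2 - 3q_N = 0, so q_N = 107/6.
Then q_D = (143 - 3·(107/6))/6 = 179/12.
Total output Q = 131/4, so price P = 153 - 3·(131/4) = 219/4.

54.75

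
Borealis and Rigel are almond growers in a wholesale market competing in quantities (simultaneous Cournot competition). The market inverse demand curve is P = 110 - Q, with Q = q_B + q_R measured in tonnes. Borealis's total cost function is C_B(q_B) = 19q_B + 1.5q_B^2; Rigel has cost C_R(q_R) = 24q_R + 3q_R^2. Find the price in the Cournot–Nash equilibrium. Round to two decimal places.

84.85

Borealis's profit: π_B = (110 - Q)q_B - (19q_B + (3/2)q_B²). Setting ∂π_B/∂q_B = 0: 91 - 5q_B - (q_R) = 0.
Rigel's first-order condition: 86 - 8q_R - (q_B) = 0.
So q_B = (91 - q_R)/5 and q_R = (86 - q_B)/8.
Solving the pair: q_B = 214/13, q_R = 113/13.
Total output Q = 327/13, so price P = 110 - 327/13 = 1103/13.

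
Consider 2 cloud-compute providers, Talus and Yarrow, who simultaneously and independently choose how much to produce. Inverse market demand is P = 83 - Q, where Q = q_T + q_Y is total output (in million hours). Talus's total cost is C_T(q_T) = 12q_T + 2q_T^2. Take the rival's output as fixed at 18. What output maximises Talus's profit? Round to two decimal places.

With the rival's output fixed at 18, Talus's profit is π_T = (83 - 18 - q_T)q_T - (12q_T + 2q_T²) = (65 - q_T)q_T - (12q_T + 2q_T²).
∂π_T/∂q_T = 53 - 6q_T = 0, so q_T = 53/6.

8.83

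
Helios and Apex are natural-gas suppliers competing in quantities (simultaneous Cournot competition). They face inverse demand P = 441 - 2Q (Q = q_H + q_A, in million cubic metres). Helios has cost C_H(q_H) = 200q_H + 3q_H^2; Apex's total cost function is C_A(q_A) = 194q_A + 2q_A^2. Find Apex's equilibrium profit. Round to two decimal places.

2736.94

Helios's profit: π_H = (441 - 2Q)q_H - (200q_H + 3q_H²). Setting ∂π_H/∂q_H = 0: 241 - 10q_H - 2(q_A) = 0.
Apex's first-order condition: 247 - 8q_A - 2(q_H) = 0.
Rearranging gives the reaction functions q_H = (241 - 2q_A)/10 and q_A = (247 - 2q_H)/8.
Substituting one into the other gives q_H = 717/38 and q_A = 497/19.
Price P = 441 - 2·(1711/38) = 350.9474.
Apex's profit: 350.9474·(497/19) - 194·(497/19) - 2(497/19)² = 2736.9418.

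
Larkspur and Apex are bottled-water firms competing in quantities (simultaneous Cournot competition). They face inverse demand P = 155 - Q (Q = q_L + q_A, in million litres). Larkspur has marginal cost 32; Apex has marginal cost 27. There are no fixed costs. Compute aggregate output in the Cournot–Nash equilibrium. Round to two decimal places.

Larkspur's profit: π_L = (155 - Q)q_L - (32q_L). Setting ∂π_L/∂q_L = 0: 123 - 2q_L - (q_A) = 0.
Apex's first-order condition: 128 - 2q_A - (q_L) = 0.
Rearranging gives the reaction functions q_L = (123 - q_A)/2 and q_A = (128 - q_L)/2.
Substituting one into the other gives q_L = 118/3 and q_A = 133/3.
Total output Q = 118/3 + 133/3 = 251/3.

83.67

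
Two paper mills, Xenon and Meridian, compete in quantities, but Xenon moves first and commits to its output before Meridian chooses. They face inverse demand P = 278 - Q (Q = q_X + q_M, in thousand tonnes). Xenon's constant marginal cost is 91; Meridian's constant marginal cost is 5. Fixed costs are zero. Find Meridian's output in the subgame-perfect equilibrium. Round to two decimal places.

The follower Meridian best-responds to any q_X: π_M = (278 - Q)q_M - 5q_M.
∂π_M/∂q_M = 273 - q_X - 2q_M = 0 gives the reaction function q_M = (273 - q_X)/2.
Xenon substitutes q_M(q_X) into its own profit: π_X = q_X(278 - q_X - (273 - q_X)/2) - 91q_X = (283/2 - (1/2)q_X)q_X - 91q_X.
The leader's first-order condition 101/2 - q_X = 0 yields q_X = 101/2.
Then q_M = (273 - 101/2)/2 = 445/4.

111.25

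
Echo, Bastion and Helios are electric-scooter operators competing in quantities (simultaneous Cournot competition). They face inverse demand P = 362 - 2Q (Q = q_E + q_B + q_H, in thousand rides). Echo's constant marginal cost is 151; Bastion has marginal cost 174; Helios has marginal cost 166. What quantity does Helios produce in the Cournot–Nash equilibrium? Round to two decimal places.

23.63

Echo's profit: π_E = (362 - 2Q)q_E - (151q_E). Setting ∂π_E/∂q_E = 0: 211 - 4q_E - 2(q_B + q_H) = 0.
Bastion's first-order condition: 188 - 4q_B - 2(q_E + q_H) = 0.
Helios's profit: π_H = (362 - 2Q)q_H - (166q_H). Setting ∂π_H/∂q_H = 0: 196 - 4q_H - 2(q_E + q_B) = 0.
Adding the 3 conditions: 595 − 4Q − 4Q = 0, i.e. Q = 595/8.
Back-substituting: q_E = (211 − 595/4)/2 = 249/8, q_B = (188 − 595/4)/2 = 157/8, q_H = (196 − 595/4)/2 = 189/8.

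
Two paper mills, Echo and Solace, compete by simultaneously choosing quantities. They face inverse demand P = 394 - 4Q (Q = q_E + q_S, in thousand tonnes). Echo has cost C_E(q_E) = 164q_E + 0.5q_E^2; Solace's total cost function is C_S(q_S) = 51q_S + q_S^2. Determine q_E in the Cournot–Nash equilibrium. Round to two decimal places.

Echo's profit: π_E = (394 - 4Q)q_E - (164q_E + (1/2)q_E²). Setting ∂π_E/∂q_E = 0: 230 - 9q_E - 4(q_S) = 0.
Solace's first-order condition: 343 - 10q_S - 4(q_E) = 0.
So q_E = (230 - 4q_S)/9 and q_S = (343 - 4q_E)/10.
Solving the pair: q_E = 464/37, q_S = 29.2838.

12.54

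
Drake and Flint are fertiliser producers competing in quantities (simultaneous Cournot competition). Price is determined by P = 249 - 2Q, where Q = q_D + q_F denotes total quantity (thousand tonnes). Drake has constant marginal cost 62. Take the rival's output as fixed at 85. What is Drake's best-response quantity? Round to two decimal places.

With the rival's output fixed at 85, Drake's profit is π_D = (249 - 2·85 - 2q_D)q_D - (62q_D) = (79 - 2q_D)q_D - (62q_D).
∂π_D/∂q_D = 17 - 4q_D = 0, so q_D = 17/4.

4.25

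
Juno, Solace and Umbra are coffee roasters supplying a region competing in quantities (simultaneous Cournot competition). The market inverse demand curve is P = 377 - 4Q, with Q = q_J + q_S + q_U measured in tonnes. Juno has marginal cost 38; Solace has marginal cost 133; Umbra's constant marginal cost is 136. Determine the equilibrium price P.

171

Juno's profit: π_J = (377 - 4Q)q_J - (38q_J). Setting ∂π_J/∂q_J = 0: 339 - 8q_J - 4(q_S + q_U) = 0.
Solace's profit: π_S = (377 - 4Q)q_S - (133q_S). Setting ∂π_S/∂q_S = 0: 244 - 8q_S - 4(q_J + q_U) = 0.
Umbra's first-order condition: 241 - 8q_U - 4(q_J + q_S) = 0.
Adding the 3 conditions: 824 − 8Q − 8Q = 0, i.e. Q = 103/2.
Back-substituting: q_J = (339 − 206)/4 = 133/4, q_S = (244 − 206)/4 = 19/2, q_U = (241 − 206)/4 = 35/4.
Total output Q = 103/2, so price P = 377 - 4·(103/2) = 171.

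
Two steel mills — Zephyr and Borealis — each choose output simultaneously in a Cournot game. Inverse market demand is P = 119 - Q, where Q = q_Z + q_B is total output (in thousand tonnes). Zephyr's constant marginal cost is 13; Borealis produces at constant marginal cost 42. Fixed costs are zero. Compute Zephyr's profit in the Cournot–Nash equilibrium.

2025

Zephyr's profit: π_Z = (119 - Q)q_Z - (13q_Z). Setting ∂π_Z/∂q_Z = 0: 106 - 2q_Z - (q_B) = 0.
Borealis's first-order condition: 77 - 2q_B - (q_Z) = 0.
Best responses: q_Z = (106 - q_B)/2, q_B = (77 - q_Z)/2.
Substituting one into the other gives q_Z = 45 and q_B = 16.
Price P = 119 - 61 = 58.
Zephyr's profit: (58 - 13)·45 = 2025.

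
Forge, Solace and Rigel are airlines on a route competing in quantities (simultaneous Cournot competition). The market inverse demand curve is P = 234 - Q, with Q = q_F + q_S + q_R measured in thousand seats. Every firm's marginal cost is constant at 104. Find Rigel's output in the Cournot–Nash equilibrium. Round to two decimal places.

A representative firm's profit is π_i = q_i(234 - Q) - 104q_i.
First-order condition (treating rivals' output as given): 130 - 2q_i - Σ_{j≠i} q_j = 0.
With identical firms every q_j equals q_i, so Σ_{j≠i} q_j = 2q_i and 130 = 4q_i, giving q_i = 65/2.

32.50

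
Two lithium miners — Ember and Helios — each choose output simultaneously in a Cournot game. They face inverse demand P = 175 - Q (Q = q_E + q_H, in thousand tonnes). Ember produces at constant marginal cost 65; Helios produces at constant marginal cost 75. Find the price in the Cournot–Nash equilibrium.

105

Ember's profit: π_E = (175 - Q)q_E - (65q_E). Setting ∂π_E/∂q_E = 0: 110 - 2q_E - (q_H) = 0.
Helios's profit: π_H = (175 - Q)q_H - (75q_H). Setting ∂π_H/∂q_H = 0: 100 - 2q_H - (q_E) = 0.
So q_E = (110 - q_H)/2 and q_H = (100 - q_E)/2.
Substituting one into the other gives q_E = 40 and q_H = 30.
Total output Q = 70, so price P = 175 - 70 = 105.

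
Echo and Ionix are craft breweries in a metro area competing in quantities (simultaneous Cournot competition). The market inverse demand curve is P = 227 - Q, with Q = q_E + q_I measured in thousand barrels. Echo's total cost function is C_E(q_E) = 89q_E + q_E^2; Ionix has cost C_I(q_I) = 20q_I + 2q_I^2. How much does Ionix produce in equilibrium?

Echo's profit: π_E = (227 - Q)q_E - (89q_E + q_E²). Setting ∂π_E/∂q_E = 0: 138 - 4q_E - (q_I) = 0.
Ionix's profit: π_I = (227 - Q)q_I - (20q_I + 2q_I²). Setting ∂π_I/∂q_I = 0: 207 - 6q_I - (q_E) = 0.
Best responses: q_E = (138 - q_I)/4, q_I = (207 - q_E)/6.
Substituting one into the other gives q_E = 27 and q_I = 30.

30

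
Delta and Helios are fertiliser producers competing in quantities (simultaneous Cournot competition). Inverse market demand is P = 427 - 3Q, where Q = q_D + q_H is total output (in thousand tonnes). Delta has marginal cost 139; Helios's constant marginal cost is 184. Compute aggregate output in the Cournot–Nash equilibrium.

Delta's profit: π_D = (427 - 3Q)q_D - (139q_D). Setting ∂π_D/∂q_D = 0: 288 - 6q_D - 3(q_H) = 0.
Helios's profit: π_H = (427 - 3Q)q_H - (184q_H). Setting ∂π_H/∂q_H = 0: 243 - 6q_H - 3(q_D) = 0.
Best responses: q_D = (288 - 3q_H)/6, q_H = (243 - 3q_D)/6.
Solving the pair: q_D = 37, q_H = 22.
Total output Q = 37 + 22 = 59.

59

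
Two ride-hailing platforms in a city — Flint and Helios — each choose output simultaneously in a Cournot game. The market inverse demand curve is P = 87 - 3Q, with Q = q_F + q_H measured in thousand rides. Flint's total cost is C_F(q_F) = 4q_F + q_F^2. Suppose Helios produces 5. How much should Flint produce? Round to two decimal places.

With the rival's output fixed at 5, Flint's profit is π_F = (87 - 3·5 - 3q_F)q_F - (4q_F + q_F²) = (72 - 3q_F)q_F - (4q_F + q_F²).
∂π_F/∂q_F = 68 - 8q_F = 0, so q_F = 17/2.

8.50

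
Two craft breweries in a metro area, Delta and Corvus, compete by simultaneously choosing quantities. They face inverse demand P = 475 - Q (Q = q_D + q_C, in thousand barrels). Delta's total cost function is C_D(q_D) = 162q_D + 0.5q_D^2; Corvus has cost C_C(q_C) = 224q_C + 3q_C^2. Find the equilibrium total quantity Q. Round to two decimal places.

Delta's profit: π_D = (475 - Q)q_D - (162q_D + (1/2)q_D²). Setting ∂π_D/∂q_D = 0: 313 - 3q_D - (q_C) = 0.
Corvus's first-order condition: 251 - 8q_C - (q_D) = 0.
Rearranging gives the reaction functions q_D = (313 - q_C)/3 and q_C = (251 - q_D)/8.
Substituting one into the other gives q_D = 97.9565 and q_C = 440/23.
Total output Q = 97.9565 + 440/23 = 117.0870.

117.09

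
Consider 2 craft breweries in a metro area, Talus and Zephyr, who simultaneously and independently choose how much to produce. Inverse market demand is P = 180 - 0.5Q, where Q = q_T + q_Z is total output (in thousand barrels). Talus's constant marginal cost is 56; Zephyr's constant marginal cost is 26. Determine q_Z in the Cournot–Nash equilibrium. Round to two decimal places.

122.67

Talus's profit: π_T = (180 - 0.5Q)q_T - (56q_T). Setting ∂π_T/∂q_T = 0: 124 - q_T - (1/2)(q_Z) = 0.
Zephyr's first-order condition: 154 - q_Z - (1/2)(q_T) = 0.
Rearranging gives the reaction functions q_T = (124 - (1/2)q_Z) and q_Z = (154 - (1/2)q_T).
Solving the pair: q_T = 188/3, q_Z = 368/3.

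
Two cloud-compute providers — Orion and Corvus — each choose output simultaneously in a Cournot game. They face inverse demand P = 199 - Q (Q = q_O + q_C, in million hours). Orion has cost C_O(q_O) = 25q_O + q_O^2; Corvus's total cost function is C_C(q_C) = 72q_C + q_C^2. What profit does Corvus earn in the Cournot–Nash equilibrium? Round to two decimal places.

Orion's profit: π_O = (199 - Q)q_O - (25q_O + q_O²). Setting ∂π_O/∂q_O = 0: 174 - 4q_O - (q_C) = 0.
Corvus's first-order condition: 127 - 4q_C - (q_O) = 0.
Best responses: q_O = (174 - q_C)/4, q_C = (127 - q_O)/4.
Solving the pair: q_O = 569/15, q_C = 334/15.
Price P = 199 - 301/5 = 694/5.
Corvus's profit: (694/5)·(334/15) - 72·(334/15) - (334/15)² = 991.6089.

991.61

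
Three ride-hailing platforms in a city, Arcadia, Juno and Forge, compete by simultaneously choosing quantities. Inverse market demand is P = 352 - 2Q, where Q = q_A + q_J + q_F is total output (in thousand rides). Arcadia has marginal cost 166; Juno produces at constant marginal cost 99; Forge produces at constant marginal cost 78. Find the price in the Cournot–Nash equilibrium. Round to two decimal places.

173.75

Arcadia's profit: π_A = (352 - 2Q)q_A - (166q_A). Setting ∂π_A/∂q_A = 0: 186 - 4q_A - 2(q_J + q_F) = 0.
Juno's profit: π_J = (352 - 2Q)q_J - (99q_J). Setting ∂π_J/∂q_J = 0: 253 - 4q_J - 2(q_A + q_F) = 0.
Forge's first-order condition: 274 - 4q_F - 2(q_A + q_J) = 0.
Adding the 3 conditions: 713 − 4Q − 4Q = 0, i.e. Q = 713/8.
Back-substituting: q_A = (186 − 713/4)/2 = 31/8, q_J = (253 − 713/4)/2 = 299/8, q_F = (274 − 713/4)/2 = 383/8.
Total output Q = 713/8, so price P = 352 - 2·(713/8) = 695/4.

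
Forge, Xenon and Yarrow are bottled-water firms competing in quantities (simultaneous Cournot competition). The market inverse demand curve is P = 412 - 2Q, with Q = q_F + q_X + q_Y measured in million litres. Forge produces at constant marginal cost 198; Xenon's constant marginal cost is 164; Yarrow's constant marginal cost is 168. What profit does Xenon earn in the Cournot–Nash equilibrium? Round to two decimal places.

2556.13

Forge's profit: π_F = (412 - 2Q)q_F - (198q_F). Setting ∂π_F/∂q_F = 0: 214 - 4q_F - 2(q_X + q_Y) = 0.
Xenon's first-order condition: 248 - 4q_X - 2(q_F + q_Y) = 0.
Yarrow's profit: π_Y = (412 - 2Q)q_Y - (168q_Y). Setting ∂π_Y/∂q_Y = 0: 244 - 4q_Y - 2(q_F + q_X) = 0.
Adding the 3 first-order conditions: 706 − 8Q = 0, so Q = 353/4.
Back-substituting: q_F = (214 − 353/2)/2 = 75/4, q_X = (248 − 353/2)/2 = 143/4, q_Y = (244 − 353/2)/2 = 135/4.
Price P = 412 - 2·(353/4) = 471/2.
Xenon's profit: (471/2 - 164)·(143/4) = 2556.1250.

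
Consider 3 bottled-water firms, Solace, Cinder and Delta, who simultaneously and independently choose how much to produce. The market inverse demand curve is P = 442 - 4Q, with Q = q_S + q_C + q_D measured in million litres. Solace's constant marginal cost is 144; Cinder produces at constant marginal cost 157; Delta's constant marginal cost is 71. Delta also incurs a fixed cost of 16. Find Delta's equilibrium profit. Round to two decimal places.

Solace's profit: π_S = (442 - 4Q)q_S - (144q_S). Setting ∂π_S/∂q_S = 0: 298 - 8q_S - 4(q_C + q_D) = 0.
Cinder's profit: π_C = (442 - 4Q)q_C - (157q_C). Setting ∂π_C/∂q_C = 0: 285 - 8q_C - 4(q_S + q_D) = 0.
Delta's profit: π_D = (442 - 4Q)q_D - (71q_D). Setting ∂π_D/∂q_D = 0: 371 - 8q_D - 4(q_S + q_C) = 0.
Adding the 3 conditions: 954 − 8Q − 8Q = 0, i.e. Q = 477/8.
Back-substituting: q_S = (298 − 477/2)/4 = 119/8, q_C = (285 − 477/2)/4 = 93/8, q_D = (371 − 477/2)/4 = 265/8.
Price P = 442 - 4·(477/8) = 407/2.
Delta's profit: (407/2 - 71)·(265/8) - 16 = 4373.0625.

4373.06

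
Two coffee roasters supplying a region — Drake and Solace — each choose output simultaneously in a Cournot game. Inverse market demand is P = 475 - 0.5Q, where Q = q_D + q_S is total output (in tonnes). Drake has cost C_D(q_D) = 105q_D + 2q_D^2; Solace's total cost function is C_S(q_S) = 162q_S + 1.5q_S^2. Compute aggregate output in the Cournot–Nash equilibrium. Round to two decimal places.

136.89

Drake's profit: π_D = (475 - 0.5Q)q_D - (105q_D + 2q_D²). Setting ∂π_D/∂q_D = 0: 370 - 5q_D - (1/2)(q_S) = 0.
Solace's profit: π_S = (475 - 0.5Q)q_S - (162q_S + (3/2)q_S²). Setting ∂π_S/∂q_S = 0: 313 - 4q_S - (1/2)(q_D) = 0.
Rearranging gives the reaction functions q_D = (370 - (1/2)q_S)/5 and q_S = (313 - (1/2)q_D)/4.
Solving the pair: q_D = 67.0127, q_S = 69.8734.
Total output Q = 67.0127 + 69.8734 = 136.8861.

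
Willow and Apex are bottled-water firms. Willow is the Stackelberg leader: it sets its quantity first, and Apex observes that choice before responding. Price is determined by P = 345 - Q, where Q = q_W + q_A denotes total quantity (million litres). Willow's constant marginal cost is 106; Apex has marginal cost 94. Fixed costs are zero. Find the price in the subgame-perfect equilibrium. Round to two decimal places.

Solve by backward induction. Given q_W, the follower Apex maximises π_A = (345 - q_W - q_A)q_A - 94q_A.
∂π_A/∂q_A = 251 - q_W - 2q_A = 0 gives the reaction function q_A = (251 - q_W)/2.
The leader anticipates this reaction. Substituting into P = 345 - Q gives P = 439/2 - (1/2)q_W, so π_W = (439/2 - (1/2)q_W)q_W - 106q_W.
The leader's first-order condition 227/2 - q_W = 0 yields q_W = 227/2.
Then q_A = (251 - 227/2)/2 = 275/4.
Total output Q = 729/4, so price P = 345 - 729/4 = 651/4.

162.75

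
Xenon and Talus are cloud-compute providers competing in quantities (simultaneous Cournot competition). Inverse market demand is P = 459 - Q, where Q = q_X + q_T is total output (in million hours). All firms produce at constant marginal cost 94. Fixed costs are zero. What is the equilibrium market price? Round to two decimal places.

Each firm earns π_i = (459 - Q)q_i - 94q_i.
First-order condition (treating rivals' output as given): 365 - 2q_i - q_j = 0.
By symmetry each firm produces the same amount; substituting q_j = q_i yields q_i = 365/3.
Total output Q = 730/3, so price P = 459 - 730/3 = 647/3.

215.67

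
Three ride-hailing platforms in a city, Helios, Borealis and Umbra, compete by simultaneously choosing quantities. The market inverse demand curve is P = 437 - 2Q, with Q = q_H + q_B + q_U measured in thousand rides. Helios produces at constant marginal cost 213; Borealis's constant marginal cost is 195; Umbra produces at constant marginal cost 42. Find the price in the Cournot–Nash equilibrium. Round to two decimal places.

Helios's profit: π_H = (437 - 2Q)q_H - (213q_H). Setting ∂π_H/∂q_H = 0: 224 - 4q_H - 2(q_B + q_U) = 0.
Borealis's profit: π_B = (437 - 2Q)q_B - (195q_B). Setting ∂π_B/∂q_B = 0: 242 - 4q_B - 2(q_H + q_U) = 0.
Umbra's profit: π_U = (437 - 2Q)q_U - (42q_U). Setting ∂π_U/∂q_U = 0: 395 - 4q_U - 2(q_H + q_B) = 0.
Adding the 3 conditions: 861 − 4Q − 4Q = 0, i.e. Q = 861/8.
Back-substituting: q_H = (224 − 861/4)/2 = 35/8, q_B = (242 − 861/4)/2 = 107/8, q_U = (395 − 861/4)/2 = 719/8.
Total output Q = 861/8, so price P = 437 - 2·(861/8) = 887/4.

221.75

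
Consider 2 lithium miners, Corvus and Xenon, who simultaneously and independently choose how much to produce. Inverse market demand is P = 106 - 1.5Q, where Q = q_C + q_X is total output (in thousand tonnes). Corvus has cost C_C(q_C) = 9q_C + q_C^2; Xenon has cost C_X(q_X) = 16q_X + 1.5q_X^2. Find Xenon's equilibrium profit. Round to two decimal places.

Corvus's profit: π_C = (106 - 1.5Q)q_C - (9q_C + q_C²). Setting ∂π_C/∂q_C = 0: 97 - 5q_C - (3/2)(q_X) = 0.
Xenon's first-order condition: 90 - 6q_X - (3/2)(q_C) = 0.
Rearranging gives the reaction functions q_C = (97 - (3/2)q_X)/5 and q_X = (90 - (3/2)q_C)/6.
Solving the pair: q_C = 596/37, q_X = 406/37.
Price P = 106 - (3/2)·(1002/37) = 65.3784.
Xenon's profit: 65.3784·(406/37) - 16·(406/37) - (3/2)(406/37)² = 361.2184.

361.22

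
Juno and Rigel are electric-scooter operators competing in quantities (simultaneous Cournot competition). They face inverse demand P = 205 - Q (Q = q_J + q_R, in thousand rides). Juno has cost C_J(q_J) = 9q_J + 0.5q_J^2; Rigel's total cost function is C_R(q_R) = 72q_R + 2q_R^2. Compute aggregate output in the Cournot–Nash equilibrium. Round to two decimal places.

Juno's profit: π_J = (205 - Q)q_J - (9q_J + (1/2)q_J²). Setting ∂π_J/∂q_J = 0: 196 - 3q_J - (q_R) = 0.
Rigel's profit: π_R = (205 - Q)q_R - (72q_R + 2q_R²). Setting ∂π_R/∂q_R = 0: 133 - 6q_R - (q_J) = 0.
Best responses: q_J = (196 - q_R)/3, q_R = (133 - q_J)/6.
Solving the pair: q_J = 1043/17, q_R = 203/17.
Total output Q = 1043/17 + 203/17 = 1246/17.

73.29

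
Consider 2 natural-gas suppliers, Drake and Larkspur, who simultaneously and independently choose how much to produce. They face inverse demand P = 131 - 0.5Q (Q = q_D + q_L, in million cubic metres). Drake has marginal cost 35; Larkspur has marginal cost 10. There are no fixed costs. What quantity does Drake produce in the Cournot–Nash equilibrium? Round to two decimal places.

Drake's profit: π_D = (131 - 0.5Q)q_D - (35q_D). Setting ∂π_D/∂q_D = 0: 96 - q_D - (1/2)(q_L) = 0.
Larkspur's first-order condition: 121 - q_L - (1/2)(q_D) = 0.
So q_D = (96 - (1/2)q_L) and q_L = (121 - (1/2)q_D).
Solving the pair: q_D = 142/3, q_L = 292/3.

47.33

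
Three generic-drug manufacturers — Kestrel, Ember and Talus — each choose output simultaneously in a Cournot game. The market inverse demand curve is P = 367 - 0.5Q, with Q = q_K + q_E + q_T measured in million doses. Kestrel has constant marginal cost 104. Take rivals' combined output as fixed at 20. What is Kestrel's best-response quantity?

With rivals' combined output fixed at 20, Kestrel's profit is π_K = (367 - (1/2)·20 - (1/2)q_K)q_K - (104q_K) = (357 - (1/2)q_K)q_K - (104q_K).
∂π_K/∂q_K = 253 - q_K = 0, so q_K = 253.

253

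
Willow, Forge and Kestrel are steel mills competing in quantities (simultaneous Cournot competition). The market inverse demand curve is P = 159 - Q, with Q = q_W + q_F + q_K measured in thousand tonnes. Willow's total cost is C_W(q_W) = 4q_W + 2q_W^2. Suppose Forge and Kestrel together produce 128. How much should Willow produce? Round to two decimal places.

4.50

With rivals' combined output fixed at 128, Willow's profit is π_W = (159 - 128 - q_W)q_W - (4q_W + 2q_W²) = (31 - q_W)q_W - (4q_W + 2q_W²).
∂π_W/∂q_W = 27 - 6q_W = 0, so q_W = 9/2.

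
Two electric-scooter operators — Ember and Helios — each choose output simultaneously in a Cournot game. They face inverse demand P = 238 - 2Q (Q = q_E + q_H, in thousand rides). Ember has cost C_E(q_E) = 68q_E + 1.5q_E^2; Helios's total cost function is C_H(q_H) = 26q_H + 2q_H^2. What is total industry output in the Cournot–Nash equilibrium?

Ember's profit: π_E = (238 - 2Q)q_E - (68q_E + (3/2)q_E²). Setting ∂π_E/∂q_E = 0: 170 - 7q_E - 2(q_H) = 0.
Helios's first-order condition: 212 - 8q_H - 2(q_E) = 0.
So q_E = (170 - 2q_H)/7 and q_H = (212 - 2q_E)/8.
Solving the pair: q_E = 18, q_H = 22.
Total output Q = 18 + 22 = 40.

40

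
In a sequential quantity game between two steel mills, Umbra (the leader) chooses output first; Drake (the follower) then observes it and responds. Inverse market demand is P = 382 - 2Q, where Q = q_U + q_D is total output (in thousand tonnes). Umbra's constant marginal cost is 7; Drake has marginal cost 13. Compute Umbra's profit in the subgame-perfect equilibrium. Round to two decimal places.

Solve by backward induction. Given q_U, the follower Drake maximises π_D = (382 - 2q_U - 2q_D)q_D - 13q_D.
Setting the follower's marginal profit to zero, 369 - 2q_U - 4q_D = 0, i.e. q_D = (369 - 2q_U)/4.
Umbra substitutes q_D(q_U) into its own profit: π_U = q_U(382 - 2q_U - (369 - 2q_U)/2) - 7q_U = (395/2 - q_U)q_U - 7q_U.
Leader FOC: 381/2 - 2q_U = 0, so q_U = 381/4.
Then q_D = (369 - 2·(381/4))/4 = 357/8.
Price P = 382 - 2·(1119/8) = 409/4.
Umbra's profit: (409/4 - 7)·(381/4) = 9072.5625.

9072.56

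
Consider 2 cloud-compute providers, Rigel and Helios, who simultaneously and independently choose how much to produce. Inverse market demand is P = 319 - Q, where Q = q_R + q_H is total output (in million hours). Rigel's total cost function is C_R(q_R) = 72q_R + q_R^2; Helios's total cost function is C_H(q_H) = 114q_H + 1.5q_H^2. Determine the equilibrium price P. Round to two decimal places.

234.63

Rigel's profit: π_R = (319 - Q)q_R - (72q_R + q_R²). Setting ∂π_R/∂q_R = 0: 247 - 4q_R - (q_H) = 0.
Helios's first-order condition: 205 - 5q_H - (q_R) = 0.
Rearranging gives the reaction functions q_R = (247 - q_H)/4 and q_H = (205 - q_R)/5.
Substituting one into the other gives q_R = 1030/19 and q_H = 573/19.
Total output Q = 1603/19, so price P = 319 - 1603/19 = 234.6316.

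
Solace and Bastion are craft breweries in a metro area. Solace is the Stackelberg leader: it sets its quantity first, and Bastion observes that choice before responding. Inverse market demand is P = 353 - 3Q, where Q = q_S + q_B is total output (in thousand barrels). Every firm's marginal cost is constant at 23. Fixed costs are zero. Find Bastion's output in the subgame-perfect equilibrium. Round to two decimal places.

27.50

Solve by backward induction. Given q_S, the follower Bastion maximises π_B = (353 - 3q_S - 3q_B)q_B - 23q_B.
Follower FOC: 330 - 3q_S - 6q_B = 0, so q_B(q_S) = (330 - 3q_S)/6.
The leader anticipates this reaction. Substituting into P = 353 - 3Q gives P = 188 - (3/2)q_S, so π_S = (188 - (3/2)q_S)q_S - 23q_S.
Leader FOC: 165 - 3q_S = 0, so q_S = 55.
Then q_B = (330 - 3·55)/6 = 55/2.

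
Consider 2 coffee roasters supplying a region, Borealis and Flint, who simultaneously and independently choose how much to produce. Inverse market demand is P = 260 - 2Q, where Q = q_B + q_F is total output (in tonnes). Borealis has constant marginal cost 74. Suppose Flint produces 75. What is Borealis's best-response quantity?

With the rival's output fixed at 75, Borealis's profit is π_B = (260 - 2·75 - 2q_B)q_B - (74q_B) = (110 - 2q_B)q_B - (74q_B).
∂π_B/∂q_B = 36 - 4q_B = 0, so q_B = 9.

9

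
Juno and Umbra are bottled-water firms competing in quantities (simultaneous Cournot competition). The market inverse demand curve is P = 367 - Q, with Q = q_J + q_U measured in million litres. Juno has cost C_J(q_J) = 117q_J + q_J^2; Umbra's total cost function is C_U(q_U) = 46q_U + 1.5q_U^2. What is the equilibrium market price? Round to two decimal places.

Juno's profit: π_J = (367 - Q)q_J - (117q_J + q_J²). Setting ∂π_J/∂q_J = 0: 250 - 4q_J - (q_U) = 0.
Umbra's profit: π_U = (367 - Q)q_U - (46q_U + (3/2)q_U²). Setting ∂π_U/∂q_U = 0: 321 - 5q_U - (q_J) = 0.
So q_J = (250 - q_U)/4 and q_U = (321 - q_J)/5.
Solving the pair: q_J = 929/19, q_U = 1034/19.
Total output Q = 1963/19, so price P = 367 - 1963/19 = 263.6842.

263.68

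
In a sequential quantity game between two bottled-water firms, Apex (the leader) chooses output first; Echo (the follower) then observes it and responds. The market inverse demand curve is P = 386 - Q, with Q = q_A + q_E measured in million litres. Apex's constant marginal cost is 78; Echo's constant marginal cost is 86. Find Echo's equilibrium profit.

The follower Echo best-responds to any q_A: π_E = (386 - Q)q_E - 86q_E.
Setting the follower's marginal profit to zero, 300 - q_A - 2q_E = 0, i.e. q_E = (300 - q_A)/2.
The leader anticipates this reaction. Substituting into P = 386 - Q gives P = 236 - (1/2)q_A, so π_A = (236 - (1/2)q_A)q_A - 78q_A.
The leader's first-order condition 158 - q_A = 0 yields q_A = 158.
Then q_E = (300 - 158)/2 = 71.
Price P = 386 - 229 = 157.
Echo's profit: (157 - 86)·71 = 5041.

5041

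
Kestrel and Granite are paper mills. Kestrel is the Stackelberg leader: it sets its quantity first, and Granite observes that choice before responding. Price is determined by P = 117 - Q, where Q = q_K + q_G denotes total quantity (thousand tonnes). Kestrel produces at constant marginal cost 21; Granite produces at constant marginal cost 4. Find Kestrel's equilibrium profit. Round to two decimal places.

The follower Granite best-responds to any q_K: π_G = (117 - Q)q_G - 4q_G.
Setting the follower's marginal profit to zero, 113 - q_K - 2q_G = 0, i.e. q_G = (113 - q_K)/2.
Kestrel substitutes q_G(q_K) into its own profit: π_K = q_K(117 - q_K - (113 - q_K)/2) - 21q_K = (121/2 - (1/2)q_K)q_K - 21q_K.
Leader FOC: 79/2 - q_K = 0, so q_K = 79/2.
Then q_G = (113 - 79/2)/2 = 147/4.
Price P = 117 - 305/4 = 163/4.
Kestrel's profit: (163/4 - 21)·(79/2) = 780.1250.

780.13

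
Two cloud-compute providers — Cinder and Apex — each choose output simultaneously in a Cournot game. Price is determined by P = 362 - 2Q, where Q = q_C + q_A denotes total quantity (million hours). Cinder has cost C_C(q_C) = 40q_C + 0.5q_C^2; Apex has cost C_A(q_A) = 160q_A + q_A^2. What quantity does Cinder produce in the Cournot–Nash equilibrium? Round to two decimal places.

58.77

Cinder's profit: π_C = (362 - 2Q)q_C - (40q_C + (1/2)q_C²). Setting ∂π_C/∂q_C = 0: 322 - 5q_C - 2(q_A) = 0.
Apex's profit: π_A = (362 - 2Q)q_A - (160q_A + q_A²). Setting ∂π_A/∂q_A = 0: 202 - 6q_A - 2(q_C) = 0.
Rearranging gives the reaction functions q_C = (322 - 2q_A)/5 and q_A = (202 - 2q_C)/6.
Substituting one into the other gives q_C = 764/13 and q_A = 183/13.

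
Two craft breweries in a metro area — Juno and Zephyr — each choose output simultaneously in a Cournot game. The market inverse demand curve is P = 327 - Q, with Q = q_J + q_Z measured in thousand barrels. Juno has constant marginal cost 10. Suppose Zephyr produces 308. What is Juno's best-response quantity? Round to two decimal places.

4.50

With the rival's output fixed at 308, Juno's profit is π_J = (327 - 308 - q_J)q_J - (10q_J) = (19 - q_J)q_J - (10q_J).
∂π_J/∂q_J = 9 - 2q_J = 0, so q_J = 9/2.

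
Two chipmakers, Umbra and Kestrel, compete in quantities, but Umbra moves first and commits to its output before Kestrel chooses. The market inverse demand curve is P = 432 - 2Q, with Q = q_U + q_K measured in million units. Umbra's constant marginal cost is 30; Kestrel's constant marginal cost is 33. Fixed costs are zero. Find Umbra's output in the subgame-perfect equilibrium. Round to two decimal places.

The follower Kestrel best-responds to any q_U: π_K = (432 - 2Q)q_K - 33q_K.
Setting the follower's marginal profit to zero, 399 - 2q_U - 4q_K = 0, i.e. q_K = (399 - 2q_U)/4.
The leader anticipates this reaction. Substituting into P = 432 - 2Q gives P = 465/2 - q_U, so π_U = (465/2 - q_U)q_U - 30q_U.
The leader's first-order condition 405/2 - 2q_U = 0 yields q_U = 405/4.
Then q_K = (399 - 2·(405/4))/4 = 393/8.

101.25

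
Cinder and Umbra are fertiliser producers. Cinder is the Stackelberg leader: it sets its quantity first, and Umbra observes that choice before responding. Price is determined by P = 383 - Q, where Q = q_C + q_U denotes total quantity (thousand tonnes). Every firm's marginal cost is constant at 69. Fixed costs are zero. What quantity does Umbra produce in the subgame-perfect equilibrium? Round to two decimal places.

78.50

The follower Umbra best-responds to any q_C: π_U = (383 - Q)q_U - 69q_U.
∂π_U/∂q_U = 314 - q_C - 2q_U = 0 gives the reaction function q_U = (314 - q_C)/2.
The leader anticipates this reaction. Substituting into P = 383 - Q gives P = 226 - (1/2)q_C, so π_C = (226 - (1/2)q_C)q_C - 69q_C.
The leader's first-order condition 157 - q_C = 0 yields q_C = 157.
Then q_U = (314 - 157)/2 = 157/2.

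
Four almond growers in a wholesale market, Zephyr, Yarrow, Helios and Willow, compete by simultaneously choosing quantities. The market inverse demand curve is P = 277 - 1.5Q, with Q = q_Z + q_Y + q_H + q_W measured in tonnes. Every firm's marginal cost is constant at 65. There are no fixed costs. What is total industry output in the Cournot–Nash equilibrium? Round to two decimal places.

Each firm earns π_i = (277 - 1.5Q)q_i - 65q_i.
First-order condition (treating rivals' output as given): 212 - 3q_i - (3/2)·Σ_{j≠i} q_j = 0.
By symmetry each firm produces the same amount; substituting Σ_{j≠i} q_j = 3q_i yields q_i = 212/(15/2) = 424/15.
Total output Q = 424/15 + 424/15 + 424/15 + 424/15 = 1696/15.

113.07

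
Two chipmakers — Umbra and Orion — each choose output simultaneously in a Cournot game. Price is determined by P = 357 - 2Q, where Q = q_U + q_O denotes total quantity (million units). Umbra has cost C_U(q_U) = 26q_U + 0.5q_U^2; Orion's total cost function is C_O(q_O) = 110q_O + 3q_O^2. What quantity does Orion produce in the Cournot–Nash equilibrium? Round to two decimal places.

12.46

Umbra's profit: π_U = (357 - 2Q)q_U - (26q_U + (1/2)q_U²). Setting ∂π_U/∂q_U = 0: 331 - 5q_U - 2(q_O) = 0.
Orion's first-order condition: 247 - 10q_O - 2(q_U) = 0.
Rearranging gives the reaction functions q_U = (331 - 2q_O)/5 and q_O = (247 - 2q_U)/10.
Solving the pair: q_U = 1408/23, q_O = 573/46.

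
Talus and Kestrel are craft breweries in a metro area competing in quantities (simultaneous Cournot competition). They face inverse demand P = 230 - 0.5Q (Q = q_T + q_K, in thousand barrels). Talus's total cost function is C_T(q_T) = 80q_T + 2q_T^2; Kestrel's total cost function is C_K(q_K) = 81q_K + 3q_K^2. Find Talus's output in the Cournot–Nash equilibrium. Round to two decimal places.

28.07

Talus's profit: π_T = (230 - 0.5Q)q_T - (80q_T + 2q_T²). Setting ∂π_T/∂q_T = 0: 150 - 5q_T - (1/2)(q_K) = 0.
Kestrel's profit: π_K = (230 - 0.5Q)q_K - (81q_K + 3q_K²). Setting ∂π_K/∂q_K = 0: 149 - 7q_K - (1/2)(q_T) = 0.
Best responses: q_T = (150 - (1/2)q_K)/5, q_K = (149 - (1/2)q_T)/7.
Solving the pair: q_T = 28.0719, q_K = 19.2806.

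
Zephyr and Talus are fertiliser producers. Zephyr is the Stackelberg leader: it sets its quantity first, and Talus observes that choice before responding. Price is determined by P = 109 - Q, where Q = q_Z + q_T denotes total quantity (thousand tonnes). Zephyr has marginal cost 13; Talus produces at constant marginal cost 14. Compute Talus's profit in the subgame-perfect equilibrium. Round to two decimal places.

The follower Talus best-responds to any q_Z: π_T = (109 - Q)q_T - 14q_T.
∂π_T/∂q_T = 95 - q_Z - 2q_T = 0 gives the reaction function q_T = (95 - q_Z)/2.
The leader anticipates this reaction. Substituting into P = 109 - Q gives P = 123/2 - (1/2)q_Z, so π_Z = (123/2 - (1/2)q_Z)q_Z - 13q_Z.
Leader FOC: 97/2 - q_Z = 0, so q_Z = 97/2.
Then q_T = (95 - 97/2)/2 = 93/4.
Price P = 109 - 287/4 = 149/4.
Talus's profit: (149/4 - 14)·(93/4) = 540.5625.

540.56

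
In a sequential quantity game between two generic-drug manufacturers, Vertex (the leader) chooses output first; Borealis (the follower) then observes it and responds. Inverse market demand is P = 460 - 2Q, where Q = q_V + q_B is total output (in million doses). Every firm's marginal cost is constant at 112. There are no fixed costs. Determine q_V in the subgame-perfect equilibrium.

Solve by backward induction. Given q_V, the follower Borealis maximises π_B = (460 - 2q_V - 2q_B)q_B - 112q_B.
Setting the follower's marginal profit to zero, 348 - 2q_V - 4q_B = 0, i.e. q_B = (348 - 2q_V)/4.
The leader anticipates this reaction. Substituting into P = 460 - 2Q gives P = 286 - q_V, so π_V = (286 - q_V)q_V - 112q_V.
Maximising: ∂π_V/∂q_V = 174 - 2q_V = 0, giving q_V = 87.
Then q_B = (348 - 2·87)/4 = 87/2.

87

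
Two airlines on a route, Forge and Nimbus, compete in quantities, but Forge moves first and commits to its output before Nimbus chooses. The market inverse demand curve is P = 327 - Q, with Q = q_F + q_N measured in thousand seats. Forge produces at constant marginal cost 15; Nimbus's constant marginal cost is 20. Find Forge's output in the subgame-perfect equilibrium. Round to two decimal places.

158.50

The follower Nimbus best-responds to any q_F: π_N = (327 - Q)q_N - 20q_N.
Setting the follower's marginal profit to zero, 307 - q_F - 2q_N = 0, i.e. q_N = (307 - q_F)/2.
The leader anticipates this reaction. Substituting into P = 327 - Q gives P = 347/2 - (1/2)q_F, so π_F = (347/2 - (1/2)q_F)q_F - 15q_F.
Leader FOC: 317/2 - q_F = 0, so q_F = 317/2.
Then q_N = (307 - 317/2)/2 = 297/4.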